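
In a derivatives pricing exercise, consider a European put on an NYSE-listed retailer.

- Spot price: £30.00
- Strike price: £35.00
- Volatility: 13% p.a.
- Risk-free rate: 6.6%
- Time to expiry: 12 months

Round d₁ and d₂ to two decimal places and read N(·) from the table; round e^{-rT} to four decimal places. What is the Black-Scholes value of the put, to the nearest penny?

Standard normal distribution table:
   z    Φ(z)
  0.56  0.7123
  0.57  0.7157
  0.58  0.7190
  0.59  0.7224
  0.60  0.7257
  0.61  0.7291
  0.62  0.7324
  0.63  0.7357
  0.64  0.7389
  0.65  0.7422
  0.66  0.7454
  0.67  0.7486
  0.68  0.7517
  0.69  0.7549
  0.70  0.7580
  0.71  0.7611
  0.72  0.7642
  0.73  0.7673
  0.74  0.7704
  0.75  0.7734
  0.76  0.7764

T = 1;  σ√T = 0.1300
ln(S/K) + (r + σ²/2)T = ln(30/35) + (0.066 + 0.13²/2)·1 = -0.1542 + 0.0745 = -0.0797
d₁ = -0.0797 / 0.1300 = -0.6131 ≈ -0.61
d₂ = d₁ − σ√T = -0.6131 − 0.1300 = -0.7431 ≈ -0.74
e^(−rT) = e^(−0.066·1) = 0.9361
N(−d₂) = N(0.74) = 0.7704;  N(−d₁) = N(0.61) = 0.7291
P = 35·0.9361·0.7704 − 30·0.7291 = 25.2410 − 21.8730 = 3.3680

£3.37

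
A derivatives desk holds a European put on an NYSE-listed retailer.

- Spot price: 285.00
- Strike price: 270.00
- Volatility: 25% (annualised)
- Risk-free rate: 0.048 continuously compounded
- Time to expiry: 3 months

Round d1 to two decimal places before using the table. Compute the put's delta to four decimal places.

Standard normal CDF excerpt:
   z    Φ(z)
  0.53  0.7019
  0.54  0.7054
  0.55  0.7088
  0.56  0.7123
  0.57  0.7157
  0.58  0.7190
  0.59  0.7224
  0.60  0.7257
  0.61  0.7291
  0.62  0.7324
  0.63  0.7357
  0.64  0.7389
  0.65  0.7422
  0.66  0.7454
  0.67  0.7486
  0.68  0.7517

-0.2776

σ√T = 0.25 × 0.5000 = 0.1250
d₁ = [ln(285/270) + (0.048 + ½·0.25²)·0.25] / (σ√T) = (0.0541 + 0.0198) / 0.1250 = 0.5910 → 0.59
N(d₁) = N(0.59) = 0.7224
Δ_put = N(d₁) − 1 = 0.7224 − 1 = -0.2776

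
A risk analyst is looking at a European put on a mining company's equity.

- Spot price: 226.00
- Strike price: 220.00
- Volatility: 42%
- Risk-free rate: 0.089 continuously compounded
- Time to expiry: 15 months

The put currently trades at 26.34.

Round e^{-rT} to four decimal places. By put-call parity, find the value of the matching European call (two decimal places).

55.51

exp(−rT) = exp(−0.089·1.25) = 0.8947
Put-call parity: C − P = S − K·e^(−rT) = 226 − 220·0.8947 = 226 − 196.8340 = 29.1660
C = P + (C − P) = 26.34 + (29.1660) = 55.5060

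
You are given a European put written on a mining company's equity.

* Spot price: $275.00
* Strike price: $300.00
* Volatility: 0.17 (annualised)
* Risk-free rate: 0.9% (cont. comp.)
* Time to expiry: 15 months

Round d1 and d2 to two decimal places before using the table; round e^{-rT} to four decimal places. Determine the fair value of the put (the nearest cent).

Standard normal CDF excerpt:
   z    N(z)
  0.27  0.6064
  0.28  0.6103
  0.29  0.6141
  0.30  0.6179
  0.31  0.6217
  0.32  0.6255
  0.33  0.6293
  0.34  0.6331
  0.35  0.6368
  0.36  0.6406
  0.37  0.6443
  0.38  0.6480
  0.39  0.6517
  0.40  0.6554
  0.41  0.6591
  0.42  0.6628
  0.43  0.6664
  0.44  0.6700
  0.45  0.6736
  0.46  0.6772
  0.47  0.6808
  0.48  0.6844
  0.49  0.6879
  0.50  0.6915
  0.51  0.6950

$34.14

T = 1.25;  σ√T = 0.1901
d₁ = [ln(275/300) + (0.009 + 0.17²/2)·1.25] / 0.1901 = [-0.0870 + 0.0293] / 0.1901 = -0.3036 ≈ -0.30
d₂ = d₁ − σ√T = -0.3036 − 0.1901 = -0.4936 ≈ -0.49
exp(−rT) = exp(−0.009·1.25) = 0.9888
N(−d₂) = N(0.49) = 0.6879;  N(−d₁) = N(0.30) = 0.6179
P = 300·0.9888·0.6879 − 275·0.6179 = 204.0587 − 169.9225 = 34.1362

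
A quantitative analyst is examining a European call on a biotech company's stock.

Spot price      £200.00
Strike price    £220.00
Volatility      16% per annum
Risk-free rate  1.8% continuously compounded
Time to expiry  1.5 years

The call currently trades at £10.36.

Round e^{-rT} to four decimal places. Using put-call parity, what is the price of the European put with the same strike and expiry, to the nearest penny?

e^(−rT) = e^(−0.018·1.5) = 0.9734
Put-call parity: C − P = S − K·e^(−rT) = 200 − 220·0.9734 = 200 − 214.1480 = -14.1480
P = C − (C − P) = 10.36 − (-14.1480) = 24.5080

£24.51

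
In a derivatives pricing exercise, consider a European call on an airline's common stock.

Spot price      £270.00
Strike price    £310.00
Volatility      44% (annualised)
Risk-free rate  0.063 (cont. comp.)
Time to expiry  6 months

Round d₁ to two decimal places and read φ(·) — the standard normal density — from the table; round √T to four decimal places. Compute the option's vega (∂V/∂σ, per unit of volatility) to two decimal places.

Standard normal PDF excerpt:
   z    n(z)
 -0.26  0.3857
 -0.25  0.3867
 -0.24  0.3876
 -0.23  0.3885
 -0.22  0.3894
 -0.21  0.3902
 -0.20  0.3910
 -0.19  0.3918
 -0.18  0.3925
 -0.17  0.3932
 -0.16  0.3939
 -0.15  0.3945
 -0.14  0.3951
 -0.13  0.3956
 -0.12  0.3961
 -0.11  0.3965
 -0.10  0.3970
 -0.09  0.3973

74.80

σ√T = 0.44 × 0.7071 = 0.3111
d₁ = [ln(270/310) + (0.063 + ½·0.44²)·0.5] / (σ√T) = (-0.1382 + 0.0799) / 0.3111 = -0.1872 ⇒ -0.19
√T = √0.5 = 0.7071
φ(d₁) = φ(-0.19) = 0.3918
vega = S·φ(d₁)·√T = 270·0.3918·0.7071 = 74.8013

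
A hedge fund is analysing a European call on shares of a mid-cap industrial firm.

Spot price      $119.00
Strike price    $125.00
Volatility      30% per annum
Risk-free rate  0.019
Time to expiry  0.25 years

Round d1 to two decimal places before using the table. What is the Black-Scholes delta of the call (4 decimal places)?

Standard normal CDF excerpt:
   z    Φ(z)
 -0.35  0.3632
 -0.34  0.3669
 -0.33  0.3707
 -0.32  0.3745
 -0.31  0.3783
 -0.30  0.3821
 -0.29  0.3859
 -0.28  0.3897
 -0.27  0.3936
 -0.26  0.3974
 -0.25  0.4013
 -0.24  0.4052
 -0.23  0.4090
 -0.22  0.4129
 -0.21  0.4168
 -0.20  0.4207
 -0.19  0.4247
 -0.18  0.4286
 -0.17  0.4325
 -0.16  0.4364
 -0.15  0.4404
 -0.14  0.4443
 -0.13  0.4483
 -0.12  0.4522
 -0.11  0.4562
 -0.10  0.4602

σ√T = 0.3·√0.25 = 0.1500
ln(S/K) + (r + σ²/2)T = ln(119/125) + (0.019 + 0.3²/2)·0.25 = -0.0492 + 0.0160 = -0.0332
d₁ = -0.0332 / 0.1500 = -0.2213 which rounds to -0.22
N(d₁) = N(-0.22) = 0.4129
Δ_call = N(d₁) = 0.4129

0.4129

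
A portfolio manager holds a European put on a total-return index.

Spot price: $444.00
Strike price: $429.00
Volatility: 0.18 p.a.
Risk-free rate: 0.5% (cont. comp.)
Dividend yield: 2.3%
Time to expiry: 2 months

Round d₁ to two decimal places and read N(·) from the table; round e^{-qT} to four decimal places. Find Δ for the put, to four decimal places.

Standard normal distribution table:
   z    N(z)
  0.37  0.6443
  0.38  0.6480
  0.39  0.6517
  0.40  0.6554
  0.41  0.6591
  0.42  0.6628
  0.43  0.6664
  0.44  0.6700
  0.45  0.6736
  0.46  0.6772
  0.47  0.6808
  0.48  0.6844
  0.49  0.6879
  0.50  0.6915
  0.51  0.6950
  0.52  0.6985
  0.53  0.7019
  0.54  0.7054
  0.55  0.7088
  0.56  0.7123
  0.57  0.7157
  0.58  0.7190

σ√T = 0.18 × 0.4082 = 0.0735
d₁ = [ln(444/429) + (0.005 − 0.023 + 0.18²/2)·0.1667] / 0.0735 = [0.0344 − 0.0003] / 0.0735 = 0.4636 ⇒ 0.46
N(d₁) = N(0.46) = 0.6772
Δ_put = exp(−qT)·(N(d₁) − 1) = 0.9962·(0.6772 − 1) = -0.3216

-0.3216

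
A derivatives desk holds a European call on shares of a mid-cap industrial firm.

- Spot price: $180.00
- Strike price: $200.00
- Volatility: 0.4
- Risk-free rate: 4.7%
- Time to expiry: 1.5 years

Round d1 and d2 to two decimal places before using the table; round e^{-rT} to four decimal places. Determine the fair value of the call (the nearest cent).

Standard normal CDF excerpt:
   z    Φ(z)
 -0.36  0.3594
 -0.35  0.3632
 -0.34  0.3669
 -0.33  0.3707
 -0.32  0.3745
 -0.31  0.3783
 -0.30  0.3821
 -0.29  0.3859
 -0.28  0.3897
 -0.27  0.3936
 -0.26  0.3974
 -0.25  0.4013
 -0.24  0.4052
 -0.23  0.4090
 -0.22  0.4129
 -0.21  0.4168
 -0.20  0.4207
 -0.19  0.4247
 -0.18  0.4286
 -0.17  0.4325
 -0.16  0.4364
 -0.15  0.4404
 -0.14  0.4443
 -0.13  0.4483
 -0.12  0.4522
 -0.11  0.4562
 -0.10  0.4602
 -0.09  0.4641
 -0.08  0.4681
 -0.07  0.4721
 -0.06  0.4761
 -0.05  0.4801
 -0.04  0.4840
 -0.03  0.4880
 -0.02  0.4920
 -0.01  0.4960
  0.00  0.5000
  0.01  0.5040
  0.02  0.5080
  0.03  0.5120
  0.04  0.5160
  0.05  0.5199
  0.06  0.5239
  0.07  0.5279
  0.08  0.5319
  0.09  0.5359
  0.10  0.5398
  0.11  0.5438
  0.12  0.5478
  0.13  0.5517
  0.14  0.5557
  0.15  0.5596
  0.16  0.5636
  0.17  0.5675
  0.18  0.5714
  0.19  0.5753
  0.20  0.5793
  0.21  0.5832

$32.35

σ√T = 0.4 × 1.2247 = 0.4899
d₁ = [ln(180/200) + (0.047 + ½·0.4²)·1.5] / (σ√T) = (-0.1054 + 0.1905) / 0.4899 = 0.1738 → 0.17
d₂ = 0.1738 − 0.4899 = -0.3161 → -0.32
exp(−rT) = exp(−0.047·1.5) = 0.9319
N(d₁) = N(0.17) = 0.5675;  N(d₂) = N(-0.32) = 0.3745
C = 180·0.5675 − 200·0.9319·0.3745 = 102.1500 − 69.7993 = 32.3507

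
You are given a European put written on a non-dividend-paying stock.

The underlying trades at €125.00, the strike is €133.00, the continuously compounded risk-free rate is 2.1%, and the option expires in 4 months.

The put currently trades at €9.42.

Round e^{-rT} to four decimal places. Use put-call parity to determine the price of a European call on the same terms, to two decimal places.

exp(−rT) = exp(−0.021·0.3333) = 0.9930
Put-call parity: C − P = S − K·e^(−rT) = 125 − 133·0.9930 = 125 − 132.0690 = -7.0690
C = P + (C − P) = 9.42 + (-7.0690) = 2.3510

€2.35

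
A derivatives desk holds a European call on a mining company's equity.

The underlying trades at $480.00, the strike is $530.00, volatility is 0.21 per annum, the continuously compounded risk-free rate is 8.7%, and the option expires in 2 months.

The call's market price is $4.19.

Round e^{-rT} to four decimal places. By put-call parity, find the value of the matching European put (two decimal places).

exp(−rT) = exp(−0.087·0.1667) = 0.9856
Put-call parity: C − P = S − K·e^(−rT) = 480 − 530·0.9856 = 480 − 522.3680 = -42.3680
P = C − (C − P) = 4.19 − (-42.3680) = 46.5580

$46.56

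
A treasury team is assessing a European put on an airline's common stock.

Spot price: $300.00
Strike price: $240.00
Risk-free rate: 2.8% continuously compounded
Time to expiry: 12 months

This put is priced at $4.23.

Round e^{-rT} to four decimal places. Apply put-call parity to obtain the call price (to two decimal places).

$70.85

exp(−rT) = exp(−0.028·1) = 0.9724
Put-call parity: C − P = S − K·e^(−rT) = 300 − 240·0.9724 = 300 − 233.3760 = 66.6240
C = P + (C − P) = 4.23 + (66.6240) = 70.8540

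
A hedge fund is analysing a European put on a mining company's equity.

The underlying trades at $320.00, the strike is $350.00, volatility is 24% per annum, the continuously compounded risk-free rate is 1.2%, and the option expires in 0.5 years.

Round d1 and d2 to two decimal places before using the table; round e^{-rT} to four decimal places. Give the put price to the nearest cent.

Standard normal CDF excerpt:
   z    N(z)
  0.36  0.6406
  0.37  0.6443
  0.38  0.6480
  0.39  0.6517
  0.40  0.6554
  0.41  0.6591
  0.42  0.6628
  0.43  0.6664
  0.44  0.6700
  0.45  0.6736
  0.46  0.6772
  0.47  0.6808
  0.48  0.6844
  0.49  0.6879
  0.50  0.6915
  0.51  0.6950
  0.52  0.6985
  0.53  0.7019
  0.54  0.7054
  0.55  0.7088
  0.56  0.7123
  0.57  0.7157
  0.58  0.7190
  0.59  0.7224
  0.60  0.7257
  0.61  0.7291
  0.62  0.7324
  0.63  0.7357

σ√T = 0.24·√0.5 = 0.1697
d₁ = [ln(320/350) + (0.012 + ½·0.24²)·0.5] / (σ√T) = (-0.0896 + 0.0204) / 0.1697 = -0.4078 ⇒ -0.41
d₂ = -0.4078 − 0.1697 = -0.5775 ⇒ -0.58
e^(−rT) = e^(−0.012·0.5) = 0.9940
N(−d₂) = N(0.58) = 0.7190;  N(−d₁) = N(0.41) = 0.6591
P = 350·0.9940·0.7190 − 320·0.6591 = 250.1401 − 210.9120 = 39.2281

$39.23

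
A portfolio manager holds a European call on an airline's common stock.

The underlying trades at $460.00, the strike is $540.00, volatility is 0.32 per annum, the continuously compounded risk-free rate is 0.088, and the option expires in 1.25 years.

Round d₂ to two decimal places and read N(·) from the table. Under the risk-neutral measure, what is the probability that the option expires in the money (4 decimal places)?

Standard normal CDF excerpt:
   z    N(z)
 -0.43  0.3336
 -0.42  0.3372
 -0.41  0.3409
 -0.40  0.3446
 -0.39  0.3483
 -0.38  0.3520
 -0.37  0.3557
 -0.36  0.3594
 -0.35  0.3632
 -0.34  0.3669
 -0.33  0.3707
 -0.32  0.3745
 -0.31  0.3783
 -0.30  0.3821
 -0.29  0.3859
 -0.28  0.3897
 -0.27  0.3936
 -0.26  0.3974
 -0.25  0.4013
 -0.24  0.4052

0.3745

σ√T = 0.32 × 1.1180 = 0.3578
d₁ = [ln(460/540) + (0.088 + 0.32²/2)·1.25] / 0.3578 = [-0.1603 + 0.1740] / 0.3578 = 0.0382 ⇒ 0.04
d₂ = d₁ − σ√T = 0.0382 − 0.3578 = -0.3196 ⇒ -0.32
Risk-neutral Pr[S_T > K] = N(d₂) = N(-0.32) = 0.3745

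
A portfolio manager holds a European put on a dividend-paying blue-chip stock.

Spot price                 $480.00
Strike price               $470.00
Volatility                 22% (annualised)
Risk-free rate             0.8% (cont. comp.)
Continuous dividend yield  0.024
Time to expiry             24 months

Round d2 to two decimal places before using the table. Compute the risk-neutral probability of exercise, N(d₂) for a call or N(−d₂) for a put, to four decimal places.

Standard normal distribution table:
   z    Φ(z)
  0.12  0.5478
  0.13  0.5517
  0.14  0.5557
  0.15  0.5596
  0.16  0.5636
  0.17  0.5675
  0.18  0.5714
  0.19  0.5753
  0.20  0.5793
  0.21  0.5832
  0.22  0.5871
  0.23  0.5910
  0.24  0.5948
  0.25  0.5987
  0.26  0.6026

σ√T = 0.22 × 1.4142 = 0.3111
d₁ = [ln(480/470) + (0.008 − 0.024 + ½·0.22²)·2] / (σ√T) = (0.0211 + 0.0164) / 0.3111 = 0.1204 → 0.12
d₂ = 0.1204 − 0.3111 = -0.1907 → -0.19
Risk-neutral Pr[S_T < K] = N(−d₂) = N(0.19) = 0.5753

0.5753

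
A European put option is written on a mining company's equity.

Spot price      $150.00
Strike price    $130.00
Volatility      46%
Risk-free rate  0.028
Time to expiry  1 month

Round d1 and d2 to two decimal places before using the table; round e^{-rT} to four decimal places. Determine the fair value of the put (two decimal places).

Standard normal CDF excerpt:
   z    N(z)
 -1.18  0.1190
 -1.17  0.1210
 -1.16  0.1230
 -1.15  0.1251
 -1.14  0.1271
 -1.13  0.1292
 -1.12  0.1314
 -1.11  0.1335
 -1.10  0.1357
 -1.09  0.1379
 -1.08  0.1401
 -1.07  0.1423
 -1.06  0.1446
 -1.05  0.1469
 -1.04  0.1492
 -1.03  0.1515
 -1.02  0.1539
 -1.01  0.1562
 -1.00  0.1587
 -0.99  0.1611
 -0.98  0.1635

$1.20

σ√T = 0.46·√0.08333 = 0.1328
ln(S/K) + (r + σ²/2)T = ln(150/130) + (0.028 + 0.46²/2)·0.08333 = 0.1431 + 0.0112 = 0.1543
d₁ = 0.1543 / 0.1328 = 1.1616 → 1.16
d₂ = d₁ − σ√T = 1.1616 − 0.1328 = 1.0288 → 1.03
exp(−rT) = exp(−0.028·0.08333) = 0.9977
P = 130·0.9977·N(-1.03) − 150·N(-1.16) = 130·0.9977·0.1515 − 150·0.1230 = 19.6497 − 18.4500 = 1.1997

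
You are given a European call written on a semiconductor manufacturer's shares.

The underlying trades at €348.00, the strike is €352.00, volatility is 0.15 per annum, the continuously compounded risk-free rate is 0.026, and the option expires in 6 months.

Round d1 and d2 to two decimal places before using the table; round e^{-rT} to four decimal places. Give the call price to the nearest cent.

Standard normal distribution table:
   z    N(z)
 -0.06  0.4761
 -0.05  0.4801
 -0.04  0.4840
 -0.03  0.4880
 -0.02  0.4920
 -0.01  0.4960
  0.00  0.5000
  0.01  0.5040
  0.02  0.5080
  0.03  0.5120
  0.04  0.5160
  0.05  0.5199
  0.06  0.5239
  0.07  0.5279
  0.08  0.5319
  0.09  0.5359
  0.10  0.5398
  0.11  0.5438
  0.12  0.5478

σ√T = 0.15·√0.5 = 0.1061
d₁ = [ln(348/352) + (0.026 + 0.15²/2)·0.5] / 0.1061 = [-0.0114 + 0.0186] / 0.1061 = 0.0678 ⇒ 0.07
d₂ = d₁ − σ√T = 0.0678 − 0.1061 = -0.0382 ⇒ -0.04
e^(−rT) = e^(−0.026·0.5) = 0.9871
N(d₁) = N(0.07) = 0.5279;  N(d₂) = N(-0.04) = 0.4840
C = 348·0.5279 − 352·0.9871·0.4840 = 183.7092 − 168.1703 = 15.5389

€15.54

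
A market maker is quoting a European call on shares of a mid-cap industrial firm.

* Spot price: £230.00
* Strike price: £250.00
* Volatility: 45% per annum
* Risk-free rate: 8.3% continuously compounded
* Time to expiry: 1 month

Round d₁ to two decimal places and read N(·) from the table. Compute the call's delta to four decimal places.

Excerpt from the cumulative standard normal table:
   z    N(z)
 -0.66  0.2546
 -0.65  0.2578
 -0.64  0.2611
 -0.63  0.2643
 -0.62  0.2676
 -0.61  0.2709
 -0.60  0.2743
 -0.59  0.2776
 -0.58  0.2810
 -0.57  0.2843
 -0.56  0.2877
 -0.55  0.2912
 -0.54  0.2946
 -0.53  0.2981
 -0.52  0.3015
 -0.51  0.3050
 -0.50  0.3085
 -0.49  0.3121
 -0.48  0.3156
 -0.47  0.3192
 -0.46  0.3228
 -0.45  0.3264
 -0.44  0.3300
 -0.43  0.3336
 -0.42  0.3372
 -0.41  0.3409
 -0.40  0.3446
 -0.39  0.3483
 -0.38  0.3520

σ√T = 0.45·√0.08333 = 0.1299
d₁ = [ln(230/250) + (0.083 + ½·0.45²)·0.08333] / (σ√T) = (-0.0834 + 0.0154) / 0.1299 = -0.5237 which rounds to -0.52
N(d₁) = N(-0.52) = 0.3015
Δ_call = N(d₁) = 0.3015

0.3015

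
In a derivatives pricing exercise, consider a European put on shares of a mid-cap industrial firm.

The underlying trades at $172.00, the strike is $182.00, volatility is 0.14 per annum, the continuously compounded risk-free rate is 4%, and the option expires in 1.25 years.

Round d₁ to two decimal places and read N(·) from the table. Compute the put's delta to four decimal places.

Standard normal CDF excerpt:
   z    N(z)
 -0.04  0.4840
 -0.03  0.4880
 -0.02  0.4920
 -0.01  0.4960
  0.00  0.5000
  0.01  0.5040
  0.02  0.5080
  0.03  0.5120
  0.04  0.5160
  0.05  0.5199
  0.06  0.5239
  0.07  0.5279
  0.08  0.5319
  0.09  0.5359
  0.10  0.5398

σ√T = 0.14 × 1.1180 = 0.1565
d₁ = [ln(172/182) + (0.04 + 0.14²/2)·1.25] / 0.1565 = [-0.0565 + 0.0623] / 0.1565 = 0.0367 ≈ 0.04
N(d₁) = N(0.04) = 0.5160
Δ_put = N(d₁) − 1 = 0.5160 − 1 = -0.4840

-0.4840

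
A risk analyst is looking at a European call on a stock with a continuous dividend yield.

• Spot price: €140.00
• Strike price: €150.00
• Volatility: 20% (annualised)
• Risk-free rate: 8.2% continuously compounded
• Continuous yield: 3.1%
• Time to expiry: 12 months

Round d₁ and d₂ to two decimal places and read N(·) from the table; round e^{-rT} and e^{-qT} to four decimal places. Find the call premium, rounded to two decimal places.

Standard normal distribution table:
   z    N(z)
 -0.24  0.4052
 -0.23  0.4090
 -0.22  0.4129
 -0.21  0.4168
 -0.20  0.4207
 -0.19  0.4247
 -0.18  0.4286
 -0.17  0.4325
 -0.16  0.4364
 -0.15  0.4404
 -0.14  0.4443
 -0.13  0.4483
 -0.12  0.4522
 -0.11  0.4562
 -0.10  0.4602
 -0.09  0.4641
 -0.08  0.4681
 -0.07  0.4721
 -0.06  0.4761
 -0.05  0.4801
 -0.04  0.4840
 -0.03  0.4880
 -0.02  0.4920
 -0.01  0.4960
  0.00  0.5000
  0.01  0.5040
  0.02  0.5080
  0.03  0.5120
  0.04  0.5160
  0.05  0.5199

€9.72

σ√T = 0.2 × 1.0000 = 0.2000
d₁ = [ln(140/150) + (0.082 − 0.031 + ½·0.2²)·1] / (σ√T) = (-0.0690 + 0.0710) / 0.2000 = 0.0100 → 0.01
d₂ = 0.0100 − 0.2000 = -0.1900 → -0.19
e^(−qT) = e^(−0.031·1) = 0.9695;  e^(−rT) = e^(−0.082·1) = 0.9213
N(d₁) = N(0.01) = 0.5040;  N(d₂) = N(-0.19) = 0.4247
C = 140·0.9695·0.5040 − 150·0.9213·0.4247 = 68.4079 − 58.6914 = 9.7165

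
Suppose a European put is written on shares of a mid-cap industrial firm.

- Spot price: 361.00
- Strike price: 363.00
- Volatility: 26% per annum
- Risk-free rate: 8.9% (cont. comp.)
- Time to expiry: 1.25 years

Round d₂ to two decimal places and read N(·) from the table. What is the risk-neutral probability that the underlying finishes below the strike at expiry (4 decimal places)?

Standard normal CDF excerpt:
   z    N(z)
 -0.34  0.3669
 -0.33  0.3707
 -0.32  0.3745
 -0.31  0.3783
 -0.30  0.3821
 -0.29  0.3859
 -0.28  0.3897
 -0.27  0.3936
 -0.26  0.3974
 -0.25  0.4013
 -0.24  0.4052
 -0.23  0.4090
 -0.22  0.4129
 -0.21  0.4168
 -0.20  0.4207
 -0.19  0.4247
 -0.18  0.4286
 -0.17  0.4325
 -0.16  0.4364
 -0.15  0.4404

0.4129

σ√T = 0.26 × 1.1180 = 0.2907
d₁ = [ln(361/363) + (0.089 + ½·0.26²)·1.25] / (σ√T) = (-0.0055 + 0.1535) / 0.2907 = 0.5090 → 0.51
d₂ = 0.5090 − 0.2907 = 0.2184 → 0.22
Risk-neutral Pr[S_T < K] = N(−d₂) = N(-0.22) = 0.4129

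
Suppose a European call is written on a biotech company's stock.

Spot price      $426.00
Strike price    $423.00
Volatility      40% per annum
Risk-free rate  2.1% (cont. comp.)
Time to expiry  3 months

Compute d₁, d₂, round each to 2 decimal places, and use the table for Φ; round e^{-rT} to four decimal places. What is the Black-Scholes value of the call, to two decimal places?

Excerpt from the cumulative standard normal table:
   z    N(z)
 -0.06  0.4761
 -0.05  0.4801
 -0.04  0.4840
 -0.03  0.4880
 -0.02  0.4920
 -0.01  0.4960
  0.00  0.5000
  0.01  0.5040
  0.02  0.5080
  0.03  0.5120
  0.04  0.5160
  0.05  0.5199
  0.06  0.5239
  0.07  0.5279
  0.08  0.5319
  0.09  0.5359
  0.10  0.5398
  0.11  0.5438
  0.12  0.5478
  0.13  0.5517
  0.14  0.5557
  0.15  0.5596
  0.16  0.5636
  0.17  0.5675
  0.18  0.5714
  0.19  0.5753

$36.43

T = 0.25;  σ√T = 0.2000
d₁ = [ln(426/423) + (0.021 + ½·0.4²)·0.25] / (σ√T) = (0.0071 + 0.0253) / 0.2000 = 0.1616 ⇒ 0.16
d₂ = 0.1616 − 0.2000 = -0.0384 ⇒ -0.04
e^(−rT) = e^(−0.021·0.25) = 0.9948
C = 426·N(0.16) − 423·0.9948·N(-0.04) = 426·0.5636 − 423·0.9948·0.4840 = 240.0936 − 203.6674 = 36.4262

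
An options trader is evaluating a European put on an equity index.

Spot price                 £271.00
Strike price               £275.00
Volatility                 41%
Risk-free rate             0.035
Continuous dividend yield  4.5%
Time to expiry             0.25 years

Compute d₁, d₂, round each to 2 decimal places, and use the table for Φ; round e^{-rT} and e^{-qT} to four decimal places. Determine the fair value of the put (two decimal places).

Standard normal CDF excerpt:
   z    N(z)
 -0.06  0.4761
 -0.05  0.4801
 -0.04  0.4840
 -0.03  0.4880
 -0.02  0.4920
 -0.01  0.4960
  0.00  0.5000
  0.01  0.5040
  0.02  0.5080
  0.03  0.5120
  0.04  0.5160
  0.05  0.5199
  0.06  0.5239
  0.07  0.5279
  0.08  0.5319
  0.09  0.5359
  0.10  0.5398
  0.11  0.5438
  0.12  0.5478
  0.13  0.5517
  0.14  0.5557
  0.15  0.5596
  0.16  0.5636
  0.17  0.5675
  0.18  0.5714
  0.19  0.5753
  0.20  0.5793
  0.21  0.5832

σ√T = 0.41 × 0.5000 = 0.2050
d₁ = [ln(271/275) + (0.035 − 0.045 + ½·0.41²)·0.25] / (σ√T) = (-0.0147 + 0.0185) / 0.2050 = 0.0188 ⇒ 0.02
d₂ = 0.0188 − 0.2050 = -0.1862 ⇒ -0.19
e^(−qT) = e^(−0.045·0.25) = 0.9888;  e^(−rT) = e^(−0.035·0.25) = 0.9913
P = 275·0.9913·N(0.19) − 271·0.9888·N(-0.02) = 275·0.9913·0.5753 − 271·0.9888·0.4920 = 156.8311 − 131.8387 = 24.9924

£24.99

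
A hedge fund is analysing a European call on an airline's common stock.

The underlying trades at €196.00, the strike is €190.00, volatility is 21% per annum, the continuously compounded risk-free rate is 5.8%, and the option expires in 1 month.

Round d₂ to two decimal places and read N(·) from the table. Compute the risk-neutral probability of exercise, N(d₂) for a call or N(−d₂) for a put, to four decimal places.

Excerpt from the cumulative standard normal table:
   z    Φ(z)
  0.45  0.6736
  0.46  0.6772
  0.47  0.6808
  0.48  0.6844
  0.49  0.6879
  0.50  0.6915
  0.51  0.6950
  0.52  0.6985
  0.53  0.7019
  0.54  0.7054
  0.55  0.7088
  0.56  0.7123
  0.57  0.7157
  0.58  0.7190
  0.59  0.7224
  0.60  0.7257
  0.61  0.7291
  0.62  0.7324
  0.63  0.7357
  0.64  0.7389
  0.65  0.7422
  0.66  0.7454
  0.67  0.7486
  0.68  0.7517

T = 0.08333;  σ√T = 0.0606
d₁ = [ln(196/190) + (0.058 + ½·0.21²)·0.08333] / (σ√T) = (0.0311 + 0.0067) / 0.0606 = 0.6229 which rounds to 0.62
d₂ = 0.6229 − 0.0606 = 0.5623 which rounds to 0.56
Risk-neutral Pr[S_T > K] = N(d₂) = N(0.56) = 0.7123

0.7123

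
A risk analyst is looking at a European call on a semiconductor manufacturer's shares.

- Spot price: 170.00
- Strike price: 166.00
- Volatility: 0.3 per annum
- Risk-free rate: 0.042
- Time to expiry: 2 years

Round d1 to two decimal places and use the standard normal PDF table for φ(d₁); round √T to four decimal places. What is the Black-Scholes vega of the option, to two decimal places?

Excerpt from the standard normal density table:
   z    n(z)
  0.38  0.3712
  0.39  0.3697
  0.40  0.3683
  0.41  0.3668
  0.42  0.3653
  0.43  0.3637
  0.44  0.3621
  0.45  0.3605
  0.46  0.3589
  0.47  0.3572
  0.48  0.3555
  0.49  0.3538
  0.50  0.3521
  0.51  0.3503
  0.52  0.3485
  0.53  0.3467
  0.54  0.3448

T = 2;  σ√T = 0.4243
ln(S/K) + (r + σ²/2)T = ln(170/166) + (0.042 + 0.3²/2)·2 = 0.0238 + 0.1740 = 0.1978
d₁ = 0.1978 / 0.4243 = 0.4662 → 0.47
√T = √2 = 1.4142
φ(d₁) = φ(0.47) = 0.3572
vega = S·φ(d₁)·√T = 170·0.3572·1.4142 = 85.8759

85.88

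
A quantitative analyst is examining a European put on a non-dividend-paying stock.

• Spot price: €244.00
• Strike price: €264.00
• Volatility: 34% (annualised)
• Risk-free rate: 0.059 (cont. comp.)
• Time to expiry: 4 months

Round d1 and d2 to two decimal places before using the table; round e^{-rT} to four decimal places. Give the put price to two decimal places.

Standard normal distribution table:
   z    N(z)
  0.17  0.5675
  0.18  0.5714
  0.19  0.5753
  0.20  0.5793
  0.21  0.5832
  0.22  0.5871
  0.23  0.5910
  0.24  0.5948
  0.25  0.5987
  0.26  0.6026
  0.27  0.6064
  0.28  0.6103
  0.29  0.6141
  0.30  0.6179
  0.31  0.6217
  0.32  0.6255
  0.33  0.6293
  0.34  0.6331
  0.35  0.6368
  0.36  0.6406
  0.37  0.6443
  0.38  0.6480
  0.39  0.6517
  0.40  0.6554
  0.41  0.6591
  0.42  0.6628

€28.30

σ√T = 0.34·√0.3333 = 0.1963
d₁ = [ln(244/264) + (0.059 + ½·0.34²)·0.3333] / (σ√T) = (-0.0788 + 0.0389) / 0.1963 = -0.2030 which rounds to -0.20
d₂ = -0.2030 − 0.1963 = -0.3993 which rounds to -0.40
e^(−rT) = e^(−0.059·0.3333) = 0.9805
N(−d₂) = N(0.40) = 0.6554;  N(−d₁) = N(0.20) = 0.5793
P = 264·0.9805·0.6554 − 244·0.5793 = 169.6516 − 141.3492 = 28.3024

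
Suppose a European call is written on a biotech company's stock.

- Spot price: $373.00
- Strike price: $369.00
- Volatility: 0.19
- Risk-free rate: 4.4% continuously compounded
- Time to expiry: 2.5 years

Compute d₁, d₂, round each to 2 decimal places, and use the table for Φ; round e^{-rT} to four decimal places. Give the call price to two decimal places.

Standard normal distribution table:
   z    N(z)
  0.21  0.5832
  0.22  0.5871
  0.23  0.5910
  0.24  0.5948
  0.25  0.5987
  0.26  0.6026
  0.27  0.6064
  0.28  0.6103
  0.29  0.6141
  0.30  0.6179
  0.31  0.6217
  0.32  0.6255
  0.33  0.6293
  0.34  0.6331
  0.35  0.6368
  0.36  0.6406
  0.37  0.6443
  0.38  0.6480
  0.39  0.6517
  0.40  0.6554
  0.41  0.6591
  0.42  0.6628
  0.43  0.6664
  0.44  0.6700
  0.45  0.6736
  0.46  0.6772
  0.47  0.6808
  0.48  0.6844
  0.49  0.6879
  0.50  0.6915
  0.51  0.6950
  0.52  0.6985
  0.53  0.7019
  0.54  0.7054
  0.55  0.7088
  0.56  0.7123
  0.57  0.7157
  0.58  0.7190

σ√T = 0.19·√2.5 = 0.3004
d₁ = [ln(373/369) + (0.044 + ½·0.19²)·2.5] / (σ√T) = (0.0108 + 0.1551) / 0.3004 = 0.5523 ⇒ 0.55
d₂ = 0.5523 − 0.3004 = 0.2518 ⇒ 0.25
exp(−rT) = exp(−0.044·2.5) = 0.8958
C = 373·N(0.55) − 369·0.8958·N(0.25) = 373·0.7088 − 369·0.8958·0.5987 = 264.3824 − 197.9004 = 66.4820

$66.48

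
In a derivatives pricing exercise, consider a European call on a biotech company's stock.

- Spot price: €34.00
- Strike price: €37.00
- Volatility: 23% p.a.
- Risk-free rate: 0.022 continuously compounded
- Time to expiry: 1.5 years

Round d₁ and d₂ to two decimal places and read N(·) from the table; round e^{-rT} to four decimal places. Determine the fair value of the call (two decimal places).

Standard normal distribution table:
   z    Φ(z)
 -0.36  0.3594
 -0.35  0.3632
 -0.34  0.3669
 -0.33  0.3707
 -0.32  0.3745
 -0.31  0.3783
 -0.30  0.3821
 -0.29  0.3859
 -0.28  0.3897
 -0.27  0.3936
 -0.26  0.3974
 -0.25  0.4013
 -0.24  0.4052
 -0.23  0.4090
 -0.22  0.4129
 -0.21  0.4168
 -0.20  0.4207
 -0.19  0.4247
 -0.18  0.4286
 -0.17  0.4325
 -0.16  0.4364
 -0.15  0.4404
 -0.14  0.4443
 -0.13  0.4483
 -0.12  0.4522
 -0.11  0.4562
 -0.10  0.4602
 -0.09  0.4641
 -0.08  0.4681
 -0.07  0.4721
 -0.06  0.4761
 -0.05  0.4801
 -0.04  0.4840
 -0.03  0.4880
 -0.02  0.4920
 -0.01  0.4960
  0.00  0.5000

σ√T = 0.23·√1.5 = 0.2817
d₁ = [ln(34/37) + (0.022 + 0.23²/2)·1.5] / 0.2817 = [-0.0846 + 0.0727] / 0.2817 = -0.0422 which rounds to -0.04
d₂ = d₁ − σ√T = -0.0422 − 0.2817 = -0.3239 which rounds to -0.32
exp(−rT) = exp(−0.022·1.5) = 0.9675
C = 34·N(-0.04) − 37·0.9675·N(-0.32) = 34·0.4840 − 37·0.9675·0.3745 = 16.4560 − 13.4062 = 3.0498

€3.05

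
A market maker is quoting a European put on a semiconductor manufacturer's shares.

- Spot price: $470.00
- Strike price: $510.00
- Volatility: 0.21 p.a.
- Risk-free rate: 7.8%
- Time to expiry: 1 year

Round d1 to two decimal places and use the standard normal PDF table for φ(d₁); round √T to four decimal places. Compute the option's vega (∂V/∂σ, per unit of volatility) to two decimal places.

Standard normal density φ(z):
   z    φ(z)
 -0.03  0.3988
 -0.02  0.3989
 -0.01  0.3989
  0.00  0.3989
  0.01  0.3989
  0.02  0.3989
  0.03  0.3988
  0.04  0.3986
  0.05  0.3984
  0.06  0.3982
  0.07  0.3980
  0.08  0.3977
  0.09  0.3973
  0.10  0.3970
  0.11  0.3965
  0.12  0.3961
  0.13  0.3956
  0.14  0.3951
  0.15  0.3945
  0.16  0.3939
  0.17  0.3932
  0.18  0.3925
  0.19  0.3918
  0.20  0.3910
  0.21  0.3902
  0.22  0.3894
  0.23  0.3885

186.73

σ√T = 0.21·√1 = 0.2100
ln(S/K) + (r + σ²/2)T = ln(470/510) + (0.078 + 0.21²/2)·1 = -0.0817 + 0.1001 = 0.0184
d₁ = 0.0184 / 0.2100 = 0.0875 → 0.09
√T = √1 = 1.0000
φ(d₁) = φ(0.09) = 0.3973
vega = S·φ(d₁)·√T = 470·0.3973·1.0000 = 186.7310
(The call has the same vega.)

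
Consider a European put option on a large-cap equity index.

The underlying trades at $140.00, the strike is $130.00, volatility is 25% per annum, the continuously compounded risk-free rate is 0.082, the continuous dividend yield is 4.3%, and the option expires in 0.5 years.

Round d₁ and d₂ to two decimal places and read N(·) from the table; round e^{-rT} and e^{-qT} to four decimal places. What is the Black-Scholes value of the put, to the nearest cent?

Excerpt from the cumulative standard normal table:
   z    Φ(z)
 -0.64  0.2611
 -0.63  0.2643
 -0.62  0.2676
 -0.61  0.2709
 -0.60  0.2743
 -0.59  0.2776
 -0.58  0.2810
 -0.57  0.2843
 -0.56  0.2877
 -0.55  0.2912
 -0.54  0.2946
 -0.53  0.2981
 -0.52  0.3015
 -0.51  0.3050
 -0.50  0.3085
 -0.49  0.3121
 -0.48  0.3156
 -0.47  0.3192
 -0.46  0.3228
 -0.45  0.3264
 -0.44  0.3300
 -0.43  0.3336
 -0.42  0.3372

σ√T = 0.25·√0.5 = 0.1768
d₁ = [ln(140/130) + (0.082 − 0.043 + 0.25²/2)·0.5] / 0.1768 = [0.0741 + 0.0351] / 0.1768 = 0.6179 ≈ 0.62
d₂ = d₁ − σ√T = 0.6179 − 0.1768 = 0.4411 ≈ 0.44
exp(−qT) = exp(−0.043·0.5) = 0.9787;  exp(−rT) = exp(−0.082·0.5) = 0.9598
N(−d₂) = N(-0.44) = 0.3300;  N(−d₁) = N(-0.62) = 0.2676
P = 130·0.9598·0.3300 − 140·0.9787·0.2676 = 41.1754 − 36.6660 = 4.5094

$4.51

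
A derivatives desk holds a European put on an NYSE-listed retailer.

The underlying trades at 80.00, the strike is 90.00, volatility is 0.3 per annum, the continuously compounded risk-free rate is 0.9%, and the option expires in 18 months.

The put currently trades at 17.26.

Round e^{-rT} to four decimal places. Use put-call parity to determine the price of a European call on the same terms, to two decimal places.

e^(−rT) = e^(−0.009·1.5) = 0.9866
Put-call parity: C − P = S − K·e^(−rT) = 80 − 90·0.9866 = 80 − 88.7940 = -8.7940
C = P + (C − P) = 17.26 + (-8.7940) = 8.4660

8.47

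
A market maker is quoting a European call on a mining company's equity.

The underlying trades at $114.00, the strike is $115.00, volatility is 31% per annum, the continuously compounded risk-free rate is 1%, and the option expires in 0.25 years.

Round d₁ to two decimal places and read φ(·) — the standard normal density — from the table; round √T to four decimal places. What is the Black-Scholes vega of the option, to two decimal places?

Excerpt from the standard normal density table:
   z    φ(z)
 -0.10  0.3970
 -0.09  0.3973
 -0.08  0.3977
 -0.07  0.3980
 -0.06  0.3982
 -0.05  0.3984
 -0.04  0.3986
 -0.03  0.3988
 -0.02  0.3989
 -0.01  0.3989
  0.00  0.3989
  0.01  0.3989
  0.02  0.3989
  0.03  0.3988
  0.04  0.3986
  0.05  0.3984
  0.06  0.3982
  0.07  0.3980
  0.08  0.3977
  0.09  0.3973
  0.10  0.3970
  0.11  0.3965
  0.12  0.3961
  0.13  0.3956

22.72

σ√T = 0.31·√0.25 = 0.1550
d₁ = [ln(114/115) + (0.01 + 0.31²/2)·0.25] / 0.1550 = [-0.0087 + 0.0145] / 0.1550 = 0.0373 → 0.04
√T = √0.25 = 0.5000
φ(d₁) = φ(0.04) = 0.3986
vega = S·φ(d₁)·√T = 114·0.3986·0.5000 = 22.7202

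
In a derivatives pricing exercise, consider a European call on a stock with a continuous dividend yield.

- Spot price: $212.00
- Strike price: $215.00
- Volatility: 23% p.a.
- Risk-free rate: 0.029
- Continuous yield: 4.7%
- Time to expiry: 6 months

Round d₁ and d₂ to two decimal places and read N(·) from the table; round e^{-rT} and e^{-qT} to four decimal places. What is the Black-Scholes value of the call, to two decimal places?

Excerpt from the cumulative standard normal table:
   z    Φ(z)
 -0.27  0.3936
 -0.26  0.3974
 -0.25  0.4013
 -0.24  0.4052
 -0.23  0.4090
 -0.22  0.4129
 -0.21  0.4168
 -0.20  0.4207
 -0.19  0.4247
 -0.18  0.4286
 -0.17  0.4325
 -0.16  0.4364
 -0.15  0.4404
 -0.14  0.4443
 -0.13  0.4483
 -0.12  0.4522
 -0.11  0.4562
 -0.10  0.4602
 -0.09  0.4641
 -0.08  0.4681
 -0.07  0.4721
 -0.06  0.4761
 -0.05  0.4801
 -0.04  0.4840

σ√T = 0.23 × 0.7071 = 0.1626
d₁ = [ln(212/215) + (0.029 − 0.047 + 0.23²/2)·0.5] / 0.1626 = [-0.0141 + 0.0042] / 0.1626 = -0.0604 which rounds to -0.06
d₂ = d₁ − σ√T = -0.0604 − 0.1626 = -0.2231 which rounds to -0.22
exp(−qT) = exp(−0.047·0.5) = 0.9768;  exp(−rT) = exp(−0.029·0.5) = 0.9856
C = 212·0.9768·N(-0.06) − 215·0.9856·N(-0.22) = 212·0.9768·0.4761 − 215·0.9856·0.4129 = 98.5915 − 87.4952 = 11.0964

$11.10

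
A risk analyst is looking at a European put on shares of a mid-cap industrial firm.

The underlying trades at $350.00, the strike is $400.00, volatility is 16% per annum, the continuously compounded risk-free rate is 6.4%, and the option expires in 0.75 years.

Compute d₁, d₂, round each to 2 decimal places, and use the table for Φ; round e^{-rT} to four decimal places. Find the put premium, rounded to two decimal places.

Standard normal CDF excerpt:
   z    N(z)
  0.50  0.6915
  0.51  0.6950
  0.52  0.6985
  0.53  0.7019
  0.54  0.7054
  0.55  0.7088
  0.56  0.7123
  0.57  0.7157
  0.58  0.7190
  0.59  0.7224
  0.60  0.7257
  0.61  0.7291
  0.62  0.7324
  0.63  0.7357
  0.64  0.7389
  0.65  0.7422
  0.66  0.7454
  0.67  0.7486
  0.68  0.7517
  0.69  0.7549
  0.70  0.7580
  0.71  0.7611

σ√T = 0.16 × 0.8660 = 0.1386
d₁ = [ln(350/400) + (0.064 + ½·0.16²)·0.75] / (σ√T) = (-0.1335 + 0.0576) / 0.1386 = -0.5480 ⇒ -0.55
d₂ = -0.5480 − 0.1386 = -0.6866 ⇒ -0.69
e^(−rT) = e^(−0.064·0.75) = 0.9531
N(−d₂) = N(0.69) = 0.7549;  N(−d₁) = N(0.55) = 0.7088
P = 400·0.9531·0.7549 − 350·0.7088 = 287.7981 − 248.0800 = 39.7181

$39.72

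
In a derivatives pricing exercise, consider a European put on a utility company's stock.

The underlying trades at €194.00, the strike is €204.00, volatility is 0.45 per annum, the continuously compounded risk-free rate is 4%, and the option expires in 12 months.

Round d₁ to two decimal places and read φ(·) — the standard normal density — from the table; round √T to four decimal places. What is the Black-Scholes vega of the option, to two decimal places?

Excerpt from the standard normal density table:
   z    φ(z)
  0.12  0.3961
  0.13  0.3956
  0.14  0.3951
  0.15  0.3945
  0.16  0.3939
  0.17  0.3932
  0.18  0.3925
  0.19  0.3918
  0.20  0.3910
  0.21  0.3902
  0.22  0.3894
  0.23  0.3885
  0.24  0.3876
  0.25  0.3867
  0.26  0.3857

75.85

σ√T = 0.45·√1 = 0.4500
d₁ = [ln(194/204) + (0.04 + ½·0.45²)·1] / (σ√T) = (-0.0503 + 0.1413) / 0.4500 = 0.2022 → 0.20
√T = √1 = 1.0000
φ(d₁) = φ(0.20) = 0.3910
vega = S·φ(d₁)·√T = 194·0.3910·1.0000 = 75.8540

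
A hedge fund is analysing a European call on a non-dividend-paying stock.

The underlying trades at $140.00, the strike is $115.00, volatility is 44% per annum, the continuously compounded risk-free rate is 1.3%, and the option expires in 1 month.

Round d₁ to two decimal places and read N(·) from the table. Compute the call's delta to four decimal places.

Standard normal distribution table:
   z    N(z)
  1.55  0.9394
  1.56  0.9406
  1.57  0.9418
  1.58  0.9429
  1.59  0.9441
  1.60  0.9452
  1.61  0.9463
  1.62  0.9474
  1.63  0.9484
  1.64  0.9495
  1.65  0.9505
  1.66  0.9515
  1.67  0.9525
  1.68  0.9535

σ√T = 0.44·√0.08333 = 0.1270
d₁ = [ln(140/115) + (0.013 + 0.44²/2)·0.08333] / 0.1270 = [0.1967 + 0.0091] / 0.1270 = 1.6207 ≈ 1.62
N(d₁) = N(1.62) = 0.9474
Δ_call = N(d₁) = 0.9474

0.9474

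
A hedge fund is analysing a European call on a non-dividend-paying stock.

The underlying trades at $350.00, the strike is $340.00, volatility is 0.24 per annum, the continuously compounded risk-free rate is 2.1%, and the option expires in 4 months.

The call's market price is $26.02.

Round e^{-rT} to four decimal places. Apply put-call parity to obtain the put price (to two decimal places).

$13.64

e^(−rT) = e^(−0.021·0.3333) = 0.9930
Put-call parity: C − P = S − K·e^(−rT) = 350 − 340·0.9930 = 350 − 337.6200 = 12.3800
P = C − (C − P) = 26.02 − (12.3800) = 13.6400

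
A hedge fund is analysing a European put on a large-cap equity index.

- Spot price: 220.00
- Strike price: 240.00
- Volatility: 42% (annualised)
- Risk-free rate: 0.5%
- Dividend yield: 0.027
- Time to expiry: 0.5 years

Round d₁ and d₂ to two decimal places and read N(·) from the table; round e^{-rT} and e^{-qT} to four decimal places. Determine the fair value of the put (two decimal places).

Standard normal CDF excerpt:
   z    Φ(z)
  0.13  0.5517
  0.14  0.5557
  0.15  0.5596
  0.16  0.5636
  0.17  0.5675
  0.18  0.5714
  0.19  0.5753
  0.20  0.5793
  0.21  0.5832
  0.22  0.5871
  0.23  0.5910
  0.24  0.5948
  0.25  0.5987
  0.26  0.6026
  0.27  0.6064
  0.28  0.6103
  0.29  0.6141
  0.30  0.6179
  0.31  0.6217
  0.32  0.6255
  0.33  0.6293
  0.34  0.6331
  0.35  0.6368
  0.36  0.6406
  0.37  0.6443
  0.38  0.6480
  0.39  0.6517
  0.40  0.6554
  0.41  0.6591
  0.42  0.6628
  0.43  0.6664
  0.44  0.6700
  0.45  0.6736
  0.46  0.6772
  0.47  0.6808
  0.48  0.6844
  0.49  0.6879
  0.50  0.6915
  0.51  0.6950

T = 0.5;  σ√T = 0.2970
ln(S/K) + (r − q + σ²/2)T = ln(220/240) + (0.005 − 0.027 + 0.42²/2)·0.5 = -0.0870 + 0.0331 = -0.0539
d₁ = -0.0539 / 0.2970 = -0.1815 ⇒ -0.18
d₂ = d₁ − σ√T = -0.1815 − 0.2970 = -0.4785 ⇒ -0.48
e^(−qT) = e^(−0.027·0.5) = 0.9866;  e^(−rT) = e^(−0.005·0.5) = 0.9975
N(−d₂) = N(0.48) = 0.6844;  N(−d₁) = N(0.18) = 0.5714
P = 240·0.9975·0.6844 − 220·0.9866·0.5714 = 163.8454 − 124.0235 = 39.8218

39.82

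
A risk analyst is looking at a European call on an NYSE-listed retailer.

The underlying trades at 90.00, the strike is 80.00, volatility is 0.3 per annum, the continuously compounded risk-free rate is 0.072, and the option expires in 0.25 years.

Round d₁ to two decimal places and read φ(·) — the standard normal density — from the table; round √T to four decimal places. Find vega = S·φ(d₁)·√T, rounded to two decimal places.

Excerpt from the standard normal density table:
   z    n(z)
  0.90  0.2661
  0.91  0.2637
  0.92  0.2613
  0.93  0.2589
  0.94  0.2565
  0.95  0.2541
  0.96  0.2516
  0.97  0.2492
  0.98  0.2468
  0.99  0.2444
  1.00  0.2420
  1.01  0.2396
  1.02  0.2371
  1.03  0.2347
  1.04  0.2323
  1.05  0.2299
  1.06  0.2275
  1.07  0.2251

11.11

σ√T = 0.3·√0.25 = 0.1500
d₁ = [ln(90/80) + (0.072 + ½·0.3²)·0.25] / (σ√T) = (0.1178 + 0.0292) / 0.1500 = 0.9802 ⇒ 0.98
√T = √0.25 = 0.5000
φ(d₁) = φ(0.98) = 0.2468
vega = S·φ(d₁)·√T = 90·0.2468·0.5000 = 11.1060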